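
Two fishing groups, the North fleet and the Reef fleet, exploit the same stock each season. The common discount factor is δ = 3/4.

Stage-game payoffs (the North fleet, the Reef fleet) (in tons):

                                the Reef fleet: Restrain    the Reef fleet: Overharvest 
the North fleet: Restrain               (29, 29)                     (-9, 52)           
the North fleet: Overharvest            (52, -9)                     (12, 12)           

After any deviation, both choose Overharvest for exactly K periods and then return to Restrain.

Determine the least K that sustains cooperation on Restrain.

3

IC: δ(1−δ^K)/(1−δ) ≥ (52−29)/(29−12) = 23/17.
With δ = 3/4: need 1 − δ^K ≥ 23/17·(1−3/4)/(3/4), i.e. δ^K ≤ 0.5490.
Since (3/4)^2 = 0.5625 and (3/4)^3 = 0.4219, the smallest such K is 3.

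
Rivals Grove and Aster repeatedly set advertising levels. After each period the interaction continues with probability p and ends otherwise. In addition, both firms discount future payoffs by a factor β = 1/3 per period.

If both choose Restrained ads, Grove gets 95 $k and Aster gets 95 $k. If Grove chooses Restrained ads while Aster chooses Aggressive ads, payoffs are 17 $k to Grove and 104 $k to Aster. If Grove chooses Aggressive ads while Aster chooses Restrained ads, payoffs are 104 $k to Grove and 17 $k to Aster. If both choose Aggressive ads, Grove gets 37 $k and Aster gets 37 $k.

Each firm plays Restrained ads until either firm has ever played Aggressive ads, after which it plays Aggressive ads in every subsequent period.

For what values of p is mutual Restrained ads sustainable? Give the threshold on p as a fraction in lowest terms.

With continuation probability p and discount β, the effective per-period discount factor is βp.
Grim-trigger IC: βp ≥ (104−95)/(104−37) = 9/67.
So p ≥ (9/67)/(1/3) = 27/67.

27/67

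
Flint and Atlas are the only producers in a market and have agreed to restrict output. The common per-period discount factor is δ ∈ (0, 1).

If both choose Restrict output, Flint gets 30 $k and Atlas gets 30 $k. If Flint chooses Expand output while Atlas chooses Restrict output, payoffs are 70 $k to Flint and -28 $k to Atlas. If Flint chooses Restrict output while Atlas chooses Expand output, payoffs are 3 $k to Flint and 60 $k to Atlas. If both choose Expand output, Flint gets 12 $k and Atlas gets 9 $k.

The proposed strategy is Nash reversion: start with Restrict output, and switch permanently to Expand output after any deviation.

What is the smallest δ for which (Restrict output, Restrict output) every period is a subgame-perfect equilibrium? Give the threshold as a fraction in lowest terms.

20/29

Flint's threshold: (70−30)/(70−12) = 20/29.
Atlas's threshold: (60−30)/(60−9) = 10/17.
20/29 > 10/17, so Flint binds and δ* = 20/29.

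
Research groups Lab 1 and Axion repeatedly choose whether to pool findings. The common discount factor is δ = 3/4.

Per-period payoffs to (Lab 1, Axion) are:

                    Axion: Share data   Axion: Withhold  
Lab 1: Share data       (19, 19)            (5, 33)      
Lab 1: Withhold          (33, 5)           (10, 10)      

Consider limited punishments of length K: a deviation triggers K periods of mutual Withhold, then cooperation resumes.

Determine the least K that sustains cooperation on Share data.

3

Need Σ_{k=1}^{K} δ^k ≥ (33−19)/(19−10) = 1.5556 at δ = 3/4.
At K = 2 the sum is 1.3125 < 1.5556; at K = 3 it is 1.7344 ≥ 1.5556.
So the minimum punishment length is K = 3.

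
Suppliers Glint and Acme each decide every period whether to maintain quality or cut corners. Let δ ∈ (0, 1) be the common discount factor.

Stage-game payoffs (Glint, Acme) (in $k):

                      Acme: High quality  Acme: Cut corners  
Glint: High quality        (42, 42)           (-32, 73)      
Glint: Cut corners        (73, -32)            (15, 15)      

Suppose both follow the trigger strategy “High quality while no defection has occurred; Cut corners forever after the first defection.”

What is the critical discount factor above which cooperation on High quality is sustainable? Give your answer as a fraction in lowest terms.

31/58

42/(1−δ) ≥ 73 + 15δ/(1−δ)
42 ≥ 73 − 58δ
δ ≥ 31/58.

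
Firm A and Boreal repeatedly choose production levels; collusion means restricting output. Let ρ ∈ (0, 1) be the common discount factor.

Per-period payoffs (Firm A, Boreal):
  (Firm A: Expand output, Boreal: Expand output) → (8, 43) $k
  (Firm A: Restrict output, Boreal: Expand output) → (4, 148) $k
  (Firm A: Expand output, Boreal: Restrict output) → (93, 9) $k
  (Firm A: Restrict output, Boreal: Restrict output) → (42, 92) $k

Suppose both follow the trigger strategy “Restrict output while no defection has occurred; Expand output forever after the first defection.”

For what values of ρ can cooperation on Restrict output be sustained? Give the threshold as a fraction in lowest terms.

Firm A: cooperation gives 42 each period; deviation gives 93 once then 8 forever.
  42/(1−ρ) ≥ 93 + 8ρ/(1−ρ) ⇒ ρ ≥ 51/85 = 3/5.
Boreal: cooperation gives 92 each period; deviation gives 148 once then 43 forever.
  ρ ≥ 56/105 = 8/15.
Both must hold, so the binding constraint is Firm A's: ρ ≥ 3/5.

3/5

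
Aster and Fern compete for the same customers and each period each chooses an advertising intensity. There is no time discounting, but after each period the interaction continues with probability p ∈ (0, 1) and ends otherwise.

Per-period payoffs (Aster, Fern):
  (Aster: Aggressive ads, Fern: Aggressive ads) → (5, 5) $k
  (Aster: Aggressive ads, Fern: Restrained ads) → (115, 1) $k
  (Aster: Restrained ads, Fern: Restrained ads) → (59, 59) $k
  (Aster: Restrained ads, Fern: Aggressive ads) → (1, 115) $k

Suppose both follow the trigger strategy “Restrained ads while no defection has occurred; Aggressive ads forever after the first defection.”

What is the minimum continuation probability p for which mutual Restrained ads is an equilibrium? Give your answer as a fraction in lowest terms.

With no time discounting, the continuation probability p plays the role of the discount factor.
Grim-trigger IC: 59/(1−p) ≥ 115 + 5p/(1−p) ⇒ p ≥ (115−59)/(115−5) = 28/55.

28/55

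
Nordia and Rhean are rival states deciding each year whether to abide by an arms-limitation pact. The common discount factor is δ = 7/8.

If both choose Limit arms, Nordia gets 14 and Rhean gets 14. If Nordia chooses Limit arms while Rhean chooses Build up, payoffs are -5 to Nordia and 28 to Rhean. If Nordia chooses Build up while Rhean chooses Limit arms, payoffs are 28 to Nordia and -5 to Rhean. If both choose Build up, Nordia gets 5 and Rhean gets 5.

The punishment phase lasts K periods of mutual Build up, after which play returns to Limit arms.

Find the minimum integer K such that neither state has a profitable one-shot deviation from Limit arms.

IC: δ(1−δ^K)/(1−δ) ≥ (28−14)/(14−5) = 14/9.
With δ = 7/8: need 1 − δ^K ≥ 14/9·(1−7/8)/(7/8), i.e. δ^K ≤ 0.7778.
Since (7/8)^1 = 0.8750 and (7/8)^2 = 0.7656, the smallest such K is 2.

2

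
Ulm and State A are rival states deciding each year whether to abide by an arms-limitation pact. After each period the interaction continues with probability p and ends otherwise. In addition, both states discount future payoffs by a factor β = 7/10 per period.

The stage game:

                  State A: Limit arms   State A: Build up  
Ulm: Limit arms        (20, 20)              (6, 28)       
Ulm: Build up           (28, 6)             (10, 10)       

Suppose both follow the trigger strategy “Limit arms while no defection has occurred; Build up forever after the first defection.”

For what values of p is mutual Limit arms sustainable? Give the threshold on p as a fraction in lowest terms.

40/63

With continuation probability p and discount β, the effective per-period discount factor is βp.
Grim-trigger IC: βp ≥ (28−20)/(28−10) = 4/9.
So p ≥ (4/9)/(7/10) = 40/63.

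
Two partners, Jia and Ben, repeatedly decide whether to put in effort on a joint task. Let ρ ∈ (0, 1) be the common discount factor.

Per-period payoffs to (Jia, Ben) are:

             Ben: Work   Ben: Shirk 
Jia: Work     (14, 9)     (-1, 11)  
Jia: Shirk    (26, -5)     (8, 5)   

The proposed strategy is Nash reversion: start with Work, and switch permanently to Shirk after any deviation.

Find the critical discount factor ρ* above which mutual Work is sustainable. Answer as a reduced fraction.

2/3

Jia's threshold: (26−14)/(26−8) = 2/3.
Ben's threshold: (11−9)/(11−5) = 1/3.
2/3 > 1/3, so Jia binds and ρ* = 2/3.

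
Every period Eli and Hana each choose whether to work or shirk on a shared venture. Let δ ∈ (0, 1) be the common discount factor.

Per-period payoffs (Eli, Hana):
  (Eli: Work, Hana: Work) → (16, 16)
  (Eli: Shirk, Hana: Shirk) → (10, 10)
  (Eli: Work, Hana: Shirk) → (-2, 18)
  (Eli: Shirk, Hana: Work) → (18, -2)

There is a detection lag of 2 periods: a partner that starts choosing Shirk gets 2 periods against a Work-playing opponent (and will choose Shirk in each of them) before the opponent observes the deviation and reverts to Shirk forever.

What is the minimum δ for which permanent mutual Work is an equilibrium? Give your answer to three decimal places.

0.500

The best deviation is to choose Shirk for all 2 undetected periods, earning 18 each, then 10 forever once detected.
Deviation value: 18(1−δ^2)/(1−δ) + 10δ^2/(1−δ); cooperation value: 16/(1−δ).
IC: 16 ≥ 18(1−δ^2) + 10δ^2 = 18 − 8δ^2.
So δ^2 ≥ 2/8 = 1/4, giving δ ≥ (1/4)^(1/2) ≈ 0.500.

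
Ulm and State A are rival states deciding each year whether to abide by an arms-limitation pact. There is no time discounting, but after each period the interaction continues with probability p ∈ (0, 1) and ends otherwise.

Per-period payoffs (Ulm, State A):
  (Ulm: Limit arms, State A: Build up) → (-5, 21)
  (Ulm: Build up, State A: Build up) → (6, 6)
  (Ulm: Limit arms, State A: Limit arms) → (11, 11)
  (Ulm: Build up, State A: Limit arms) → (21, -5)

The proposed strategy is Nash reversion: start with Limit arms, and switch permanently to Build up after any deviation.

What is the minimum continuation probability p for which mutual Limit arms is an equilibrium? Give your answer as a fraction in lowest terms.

With no time discounting, the continuation probability p plays the role of the discount factor.
Grim-trigger IC: 11/(1−p) ≥ 21 + 6p/(1−p) ⇒ p ≥ (21−11)/(21−6) = 2/3.

2/3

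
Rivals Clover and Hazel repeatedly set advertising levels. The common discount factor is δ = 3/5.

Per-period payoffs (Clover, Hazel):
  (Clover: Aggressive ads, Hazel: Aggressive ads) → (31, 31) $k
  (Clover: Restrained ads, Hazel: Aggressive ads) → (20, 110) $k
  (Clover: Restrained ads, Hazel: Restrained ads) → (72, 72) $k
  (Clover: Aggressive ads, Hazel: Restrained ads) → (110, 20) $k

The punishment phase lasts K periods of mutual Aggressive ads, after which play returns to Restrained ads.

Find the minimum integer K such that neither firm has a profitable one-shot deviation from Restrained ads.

IC: δ(1−δ^K)/(1−δ) ≥ (110−72)/(72−31) = 38/41.
With δ = 3/5: need 1 − δ^K ≥ 38/41·(1−3/5)/(3/5), i.e. δ^K ≤ 0.3821.
Since (3/5)^1 = 0.6000 and (3/5)^2 = 0.3600, the smallest such K is 2.

2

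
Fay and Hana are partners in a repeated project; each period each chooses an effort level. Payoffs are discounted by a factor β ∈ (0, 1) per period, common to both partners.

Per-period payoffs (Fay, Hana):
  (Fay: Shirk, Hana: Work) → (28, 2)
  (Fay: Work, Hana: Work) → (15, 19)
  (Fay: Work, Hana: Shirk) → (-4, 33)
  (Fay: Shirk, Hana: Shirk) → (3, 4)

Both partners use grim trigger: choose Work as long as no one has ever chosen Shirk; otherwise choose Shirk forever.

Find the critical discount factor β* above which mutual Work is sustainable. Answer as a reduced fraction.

Fay: cooperation gives 15 each period; deviation gives 28 once then 3 forever.
  15/(1−β) ≥ 28 + 3β/(1−β) ⇒ β ≥ 13/25.
Hana: cooperation gives 19 each period; deviation gives 33 once then 4 forever.
  β ≥ 14/29.
Both must hold, so the binding constraint is Fay's: β ≥ 13/25.

13/25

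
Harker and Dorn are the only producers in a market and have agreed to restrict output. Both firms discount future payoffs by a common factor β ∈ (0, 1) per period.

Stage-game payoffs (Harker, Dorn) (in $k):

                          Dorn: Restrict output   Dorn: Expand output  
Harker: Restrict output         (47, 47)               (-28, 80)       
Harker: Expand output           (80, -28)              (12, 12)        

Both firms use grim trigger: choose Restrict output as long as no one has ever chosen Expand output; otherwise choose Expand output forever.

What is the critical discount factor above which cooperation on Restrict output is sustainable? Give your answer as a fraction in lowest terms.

33/68

Cooperation forever yields 47 each period: 47/(1−β).
Deviating yields 80 once, then 12 forever: 80 + 12β/(1−β).
No profitable deviation requires 47/(1−β) ≥ 80 + 12β/(1−β).
Multiplying by (1−β): 47 ≥ 80(1−β) + 12β = 80 − 68β.
So 68β ≥ 33, i.e. β ≥ 33/68.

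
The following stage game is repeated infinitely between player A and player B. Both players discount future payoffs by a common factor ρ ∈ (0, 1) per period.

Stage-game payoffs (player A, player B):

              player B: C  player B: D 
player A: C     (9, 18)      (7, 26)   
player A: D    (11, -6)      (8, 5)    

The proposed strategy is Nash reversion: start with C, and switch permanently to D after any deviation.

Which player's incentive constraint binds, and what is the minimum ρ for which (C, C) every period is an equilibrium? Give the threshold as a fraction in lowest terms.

For player A: deviation gain 11−9 = 2, per-period punishment loss 9−8 = 1. IC gives ρ ≥ 2/3.
For player B: gain 8, loss 13 per period, so ρ ≥ 8/21.
The tighter constraint is player A's, so cooperation needs ρ ≥ 2/3.

player A; ρ ≥ 2/3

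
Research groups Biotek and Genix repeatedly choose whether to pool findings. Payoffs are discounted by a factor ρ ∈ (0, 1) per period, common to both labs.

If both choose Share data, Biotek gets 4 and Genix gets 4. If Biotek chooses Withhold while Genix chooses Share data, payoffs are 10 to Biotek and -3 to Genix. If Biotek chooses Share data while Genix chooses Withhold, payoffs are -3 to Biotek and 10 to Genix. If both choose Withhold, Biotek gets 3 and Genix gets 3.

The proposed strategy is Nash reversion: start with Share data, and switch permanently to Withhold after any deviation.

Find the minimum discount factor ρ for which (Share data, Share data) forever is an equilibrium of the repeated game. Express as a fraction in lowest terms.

6/7

Under grim trigger the critical discount factor is (T−C)/(T−P) with T = 10, C = 4, P = 3.
ρ* = (10−4)/(10−3) = 6/7.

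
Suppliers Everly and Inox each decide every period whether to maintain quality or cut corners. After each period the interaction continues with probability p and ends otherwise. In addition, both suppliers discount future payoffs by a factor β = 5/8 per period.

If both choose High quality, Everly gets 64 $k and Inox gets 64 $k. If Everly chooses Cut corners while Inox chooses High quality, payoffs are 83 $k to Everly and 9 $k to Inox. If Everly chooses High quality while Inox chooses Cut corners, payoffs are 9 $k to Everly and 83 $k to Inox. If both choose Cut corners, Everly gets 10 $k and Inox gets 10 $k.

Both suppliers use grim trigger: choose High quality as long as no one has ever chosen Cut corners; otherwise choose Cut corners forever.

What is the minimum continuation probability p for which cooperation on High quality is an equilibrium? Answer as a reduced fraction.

Expected continuation weight on next period's payoff is β·p = 5/8·p, which plays the role of the discount factor.
Cooperation requires 5/8·p ≥ (83−64)/(83−10) = 19/73, hence p ≥ 152/365.

152/365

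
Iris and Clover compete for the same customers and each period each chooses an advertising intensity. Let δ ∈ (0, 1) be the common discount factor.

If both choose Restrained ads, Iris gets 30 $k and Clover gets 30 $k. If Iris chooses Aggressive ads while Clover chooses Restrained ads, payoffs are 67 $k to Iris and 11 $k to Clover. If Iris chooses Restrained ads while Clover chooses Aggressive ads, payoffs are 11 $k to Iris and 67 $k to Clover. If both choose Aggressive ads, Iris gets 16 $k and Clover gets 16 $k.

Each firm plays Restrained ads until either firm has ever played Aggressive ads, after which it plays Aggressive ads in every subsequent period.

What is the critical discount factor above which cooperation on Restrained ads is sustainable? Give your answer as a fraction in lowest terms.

37/51

One-period gain from deviating is 67 − 30 = 37. The loss is 30 − 16 = 14 in every subsequent period, with present value 14·δ/(1−δ).
Deviation is unprofitable when 14·δ/(1−δ) ≥ 37, i.e. δ/(1−δ) ≥ 37/14.
Equivalently δ ≥ 37/(37+14) = 37/51.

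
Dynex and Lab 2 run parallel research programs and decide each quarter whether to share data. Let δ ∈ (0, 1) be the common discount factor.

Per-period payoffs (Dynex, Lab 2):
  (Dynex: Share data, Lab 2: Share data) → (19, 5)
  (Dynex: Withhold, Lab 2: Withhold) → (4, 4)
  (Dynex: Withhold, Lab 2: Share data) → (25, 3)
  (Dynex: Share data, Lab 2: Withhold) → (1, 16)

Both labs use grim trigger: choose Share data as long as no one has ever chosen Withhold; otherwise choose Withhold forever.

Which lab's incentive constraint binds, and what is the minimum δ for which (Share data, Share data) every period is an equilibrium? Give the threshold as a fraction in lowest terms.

Lab 2; δ ≥ 11/12

For Dynex: deviation gain 25−19 = 6, per-period punishment loss 19−4 = 15. IC gives δ ≥ 6/21 = 2/7.
For Lab 2: gain 11, loss 1 per period, so δ ≥ 11/12.
The tighter constraint is Lab 2's, so cooperation needs δ ≥ 11/12.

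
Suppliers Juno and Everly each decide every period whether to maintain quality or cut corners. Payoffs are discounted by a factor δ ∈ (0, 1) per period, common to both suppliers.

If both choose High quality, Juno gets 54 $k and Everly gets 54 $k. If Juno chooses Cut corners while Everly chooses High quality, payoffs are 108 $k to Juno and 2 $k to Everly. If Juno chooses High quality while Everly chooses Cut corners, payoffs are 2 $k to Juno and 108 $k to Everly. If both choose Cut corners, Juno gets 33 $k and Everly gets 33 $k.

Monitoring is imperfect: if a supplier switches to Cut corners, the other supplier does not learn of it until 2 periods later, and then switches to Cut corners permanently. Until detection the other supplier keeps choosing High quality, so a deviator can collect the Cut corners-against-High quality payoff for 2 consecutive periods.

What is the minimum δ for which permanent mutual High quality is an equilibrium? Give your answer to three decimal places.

0.849

Deviating for the 2 undetected periods gains 108−54 = 54 per period over cooperation, then loses 54−33 = 21 per period forever once punishment starts.
Gain: 54(1 + δ + … + δ^1); loss: 21·δ^2/(1−δ).
No profitable deviation ⇔ 54(1−δ^2) ≤ 21·δ^2, i.e. δ^2 ≥ 54/(54+21) = 18/25.
Hence δ ≥ (18/25)^(1/2) ≈ 0.849.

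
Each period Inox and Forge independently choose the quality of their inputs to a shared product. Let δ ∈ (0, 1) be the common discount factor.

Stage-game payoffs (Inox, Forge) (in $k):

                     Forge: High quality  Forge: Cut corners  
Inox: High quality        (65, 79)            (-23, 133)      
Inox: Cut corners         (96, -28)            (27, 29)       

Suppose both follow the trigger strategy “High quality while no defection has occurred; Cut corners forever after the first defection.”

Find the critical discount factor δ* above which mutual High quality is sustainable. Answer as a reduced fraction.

Inox's threshold: (96−65)/(96−27) = 31/69.
Forge's threshold: (133−79)/(133−29) = 27/52.
31/69 < 27/52, so Forge binds and δ* = 27/52.

27/52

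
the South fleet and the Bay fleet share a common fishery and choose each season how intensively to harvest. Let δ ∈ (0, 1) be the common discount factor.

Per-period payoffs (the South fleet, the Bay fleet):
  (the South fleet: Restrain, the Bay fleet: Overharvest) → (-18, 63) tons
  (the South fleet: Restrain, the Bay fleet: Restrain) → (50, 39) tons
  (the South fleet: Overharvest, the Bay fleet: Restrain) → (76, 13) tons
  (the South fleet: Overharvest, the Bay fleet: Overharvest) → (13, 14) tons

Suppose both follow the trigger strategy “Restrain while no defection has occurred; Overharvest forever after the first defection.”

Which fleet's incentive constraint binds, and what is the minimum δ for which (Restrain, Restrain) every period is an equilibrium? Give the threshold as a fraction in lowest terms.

For the South fleet: deviation gain 76−50 = 26, per-period punishment loss 50−13 = 37. IC gives δ ≥ 26/63.
For the Bay fleet: gain 24, loss 25 per period, so δ ≥ 24/49.
The tighter constraint is the Bay fleet's, so cooperation needs δ ≥ 24/49.

the Bay fleet; δ ≥ 24/49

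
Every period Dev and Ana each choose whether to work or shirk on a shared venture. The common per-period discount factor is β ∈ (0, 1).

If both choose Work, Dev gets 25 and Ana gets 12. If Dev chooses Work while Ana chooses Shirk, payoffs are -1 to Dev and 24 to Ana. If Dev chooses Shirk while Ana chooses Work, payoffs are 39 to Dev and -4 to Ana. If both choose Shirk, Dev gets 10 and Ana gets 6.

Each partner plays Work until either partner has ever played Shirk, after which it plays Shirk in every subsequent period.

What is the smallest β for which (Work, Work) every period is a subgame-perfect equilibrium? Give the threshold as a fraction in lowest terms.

2/3

For Dev: deviation gain 39−25 = 14, per-period punishment loss 25−10 = 15. IC gives β ≥ 14/29.
For Ana: gain 12, loss 6 per period, so β ≥ 12/18 = 2/3.
The tighter constraint is Ana's, so cooperation needs β ≥ 2/3.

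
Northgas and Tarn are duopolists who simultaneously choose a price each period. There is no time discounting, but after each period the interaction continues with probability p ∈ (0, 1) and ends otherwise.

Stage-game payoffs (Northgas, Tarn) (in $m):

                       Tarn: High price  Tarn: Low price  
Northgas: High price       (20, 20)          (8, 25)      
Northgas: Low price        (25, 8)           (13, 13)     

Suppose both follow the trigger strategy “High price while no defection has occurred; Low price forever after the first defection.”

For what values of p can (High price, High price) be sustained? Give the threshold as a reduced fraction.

5/12

With no time discounting, the continuation probability p plays the role of the discount factor.
Grim-trigger IC: 20/(1−p) ≥ 25 + 13p/(1−p) ⇒ p ≥ (25−20)/(25−13) = 5/12.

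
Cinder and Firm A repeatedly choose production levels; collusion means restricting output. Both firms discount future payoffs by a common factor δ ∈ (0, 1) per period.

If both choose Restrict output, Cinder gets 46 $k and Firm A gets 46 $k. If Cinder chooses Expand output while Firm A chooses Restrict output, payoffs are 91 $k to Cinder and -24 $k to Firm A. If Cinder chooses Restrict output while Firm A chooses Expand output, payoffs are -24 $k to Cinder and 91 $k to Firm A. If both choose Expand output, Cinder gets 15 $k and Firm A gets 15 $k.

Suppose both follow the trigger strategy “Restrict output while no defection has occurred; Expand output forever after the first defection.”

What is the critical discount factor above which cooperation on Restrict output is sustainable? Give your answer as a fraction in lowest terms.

Cooperation forever yields 46 each period: 46/(1−δ).
Deviating yields 91 once, then 15 forever: 91 + 15δ/(1−δ).
No profitable deviation requires 46/(1−δ) ≥ 91 + 15δ/(1−δ).
Multiplying by (1−δ): 46 ≥ 91(1−δ) + 15δ = 91 − 76δ.
So 76δ ≥ 45, i.e. δ ≥ 45/76.

45/76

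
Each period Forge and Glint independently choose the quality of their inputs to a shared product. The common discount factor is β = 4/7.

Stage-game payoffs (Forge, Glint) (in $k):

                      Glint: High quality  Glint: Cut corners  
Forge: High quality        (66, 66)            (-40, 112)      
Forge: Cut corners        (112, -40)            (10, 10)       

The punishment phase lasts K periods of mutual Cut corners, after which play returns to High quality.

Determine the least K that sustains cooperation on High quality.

2

No profitable deviation requires (66−10)(β+…+β^K) ≥ 112−66, i.e. β+…+β^K ≥ 23/28 ≈ 0.8214.
With β = 4/7, the partial sums are K=1: 0.5714, K=2: 0.8980.
K = 2 is the first length at which the sum reaches 0.8214.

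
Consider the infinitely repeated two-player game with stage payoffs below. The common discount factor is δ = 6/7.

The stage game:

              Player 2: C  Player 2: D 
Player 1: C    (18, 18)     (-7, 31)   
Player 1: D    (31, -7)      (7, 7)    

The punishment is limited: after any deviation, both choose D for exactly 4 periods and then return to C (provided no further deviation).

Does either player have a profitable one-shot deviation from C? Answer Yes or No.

No

A one-shot deviation gives 31 now, then 7 for 4 periods, then back to 18.
Gain from deviating: (31−18) today; loss: (18−7) in each of the next 4 periods.
No-deviation condition: (18−7)(δ+…+δ^4) ≥ 31−18, i.e. δ+…+δ^4 ≥ 13/11.
At δ = 6/7: δ+…+δ^4 = 2.7613 ≥ 1.1818.
So cooperation is sustainable.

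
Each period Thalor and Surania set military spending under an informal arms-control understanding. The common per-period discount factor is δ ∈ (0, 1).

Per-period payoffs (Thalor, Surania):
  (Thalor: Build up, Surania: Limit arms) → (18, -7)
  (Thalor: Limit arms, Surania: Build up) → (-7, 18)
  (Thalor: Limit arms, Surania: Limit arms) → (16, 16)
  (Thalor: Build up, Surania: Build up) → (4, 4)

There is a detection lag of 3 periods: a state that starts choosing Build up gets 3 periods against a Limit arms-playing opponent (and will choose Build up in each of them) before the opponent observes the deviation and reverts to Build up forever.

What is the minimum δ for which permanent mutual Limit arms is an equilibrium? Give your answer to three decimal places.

0.523

A deviator earns 18 for 3 periods, then 4 forever; cooperating earns 16 forever. Multiplying the IC by (1−δ):
16 ≥ 18(1−δ^3) + 4δ^3, so 14·δ^3 ≥ 2 and δ^3 ≥ 1/7.
δ ≥ (1/7)^(1/3) ≈ 0.523.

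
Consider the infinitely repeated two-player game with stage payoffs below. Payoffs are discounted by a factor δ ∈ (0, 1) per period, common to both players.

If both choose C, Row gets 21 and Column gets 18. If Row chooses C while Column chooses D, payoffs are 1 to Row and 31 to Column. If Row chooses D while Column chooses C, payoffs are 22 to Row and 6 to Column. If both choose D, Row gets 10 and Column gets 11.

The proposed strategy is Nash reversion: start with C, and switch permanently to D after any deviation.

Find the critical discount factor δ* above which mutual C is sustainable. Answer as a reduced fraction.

For Row: deviation gain 22−21 = 1, per-period punishment loss 21−10 = 11. IC gives δ ≥ 1/12.
For Column: gain 13, loss 7 per period, so δ ≥ 13/20.
The tighter constraint is Column's, so cooperation needs δ ≥ 13/20.

13/20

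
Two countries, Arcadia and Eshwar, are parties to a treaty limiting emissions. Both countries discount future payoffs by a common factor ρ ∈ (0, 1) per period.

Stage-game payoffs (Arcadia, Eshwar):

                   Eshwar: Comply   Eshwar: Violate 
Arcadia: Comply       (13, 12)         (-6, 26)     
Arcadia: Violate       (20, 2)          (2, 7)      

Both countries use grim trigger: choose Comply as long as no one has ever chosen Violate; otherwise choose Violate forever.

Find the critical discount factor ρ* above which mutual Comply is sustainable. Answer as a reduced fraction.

For Arcadia: deviation gain 20−13 = 7, per-period punishment loss 13−2 = 11. IC gives ρ ≥ 7/18.
For Eshwar: gain 14, loss 5 per period, so ρ ≥ 14/19.
The tighter constraint is Eshwar's, so cooperation needs ρ ≥ 14/19.

14/19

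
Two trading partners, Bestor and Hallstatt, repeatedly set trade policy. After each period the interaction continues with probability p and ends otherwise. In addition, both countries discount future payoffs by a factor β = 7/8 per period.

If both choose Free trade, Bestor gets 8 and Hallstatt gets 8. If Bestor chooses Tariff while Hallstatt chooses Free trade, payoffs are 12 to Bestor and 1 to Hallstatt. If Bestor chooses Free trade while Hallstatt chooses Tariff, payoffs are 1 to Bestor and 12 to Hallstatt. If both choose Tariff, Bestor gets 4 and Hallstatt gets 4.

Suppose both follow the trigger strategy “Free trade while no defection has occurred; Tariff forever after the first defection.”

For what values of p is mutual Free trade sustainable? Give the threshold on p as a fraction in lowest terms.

With continuation probability p and discount β, the effective per-period discount factor is βp.
Grim-trigger IC: βp ≥ (12−8)/(12−4) = 1/2.
So p ≥ (1/2)/(7/8) = 4/7.

4/7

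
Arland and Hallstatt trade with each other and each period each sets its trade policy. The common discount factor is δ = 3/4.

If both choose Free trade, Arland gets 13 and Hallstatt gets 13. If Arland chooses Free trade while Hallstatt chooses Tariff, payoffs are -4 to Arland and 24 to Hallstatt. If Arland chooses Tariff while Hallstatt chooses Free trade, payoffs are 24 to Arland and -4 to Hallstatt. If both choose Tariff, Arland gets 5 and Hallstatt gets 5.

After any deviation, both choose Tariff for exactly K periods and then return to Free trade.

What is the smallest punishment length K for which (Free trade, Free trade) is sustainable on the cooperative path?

3

IC: δ(1−δ^K)/(1−δ) ≥ (24−13)/(13−5) = 11/8.
With δ = 3/4: need 1 − δ^K ≥ 11/8·(1−3/4)/(3/4), i.e. δ^K ≤ 0.5417.
Since (3/4)^2 = 0.5625 and (3/4)^3 = 0.4219, the smallest such K is 3.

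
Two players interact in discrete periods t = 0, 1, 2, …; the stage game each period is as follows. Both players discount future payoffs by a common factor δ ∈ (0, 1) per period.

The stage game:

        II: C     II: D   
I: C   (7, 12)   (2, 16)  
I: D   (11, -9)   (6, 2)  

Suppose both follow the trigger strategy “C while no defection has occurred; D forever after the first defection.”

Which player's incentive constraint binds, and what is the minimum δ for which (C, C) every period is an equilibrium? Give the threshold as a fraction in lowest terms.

I: cooperation gives 7 each period; deviation gives 11 once then 6 forever.
  7/(1−δ) ≥ 11 + 6δ/(1−δ) ⇒ δ ≥ 4/5.
II: cooperation gives 12 each period; deviation gives 16 once then 2 forever.
  δ ≥ 4/14 = 2/7.
Both must hold, so the binding constraint is I's: δ ≥ 4/5.

I; δ ≥ 4/5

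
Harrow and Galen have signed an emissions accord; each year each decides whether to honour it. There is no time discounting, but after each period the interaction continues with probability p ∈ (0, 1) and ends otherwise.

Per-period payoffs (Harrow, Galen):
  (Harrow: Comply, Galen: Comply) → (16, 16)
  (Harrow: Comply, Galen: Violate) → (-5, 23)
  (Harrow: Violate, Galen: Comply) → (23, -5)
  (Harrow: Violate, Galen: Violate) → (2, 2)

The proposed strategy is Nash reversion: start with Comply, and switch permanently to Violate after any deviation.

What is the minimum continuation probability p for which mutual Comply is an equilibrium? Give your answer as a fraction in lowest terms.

With no time discounting, the continuation probability p plays the role of the discount factor.
Grim-trigger IC: 16/(1−p) ≥ 23 + 2p/(1−p) ⇒ p ≥ (23−16)/(23−2) = 1/3.

1/3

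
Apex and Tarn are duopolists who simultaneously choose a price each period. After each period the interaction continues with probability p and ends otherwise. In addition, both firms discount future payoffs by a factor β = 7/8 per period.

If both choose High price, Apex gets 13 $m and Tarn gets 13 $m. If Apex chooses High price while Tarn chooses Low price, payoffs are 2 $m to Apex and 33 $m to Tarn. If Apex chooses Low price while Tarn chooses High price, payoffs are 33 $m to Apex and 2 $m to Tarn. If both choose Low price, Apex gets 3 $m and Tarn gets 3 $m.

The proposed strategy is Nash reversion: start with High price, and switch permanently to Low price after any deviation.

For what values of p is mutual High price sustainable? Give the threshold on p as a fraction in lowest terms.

16/21

With continuation probability p and discount β, the effective per-period discount factor is βp.
Grim-trigger IC: βp ≥ (33−13)/(33−3) = 2/3.
So p ≥ (2/3)/(7/8) = 16/21.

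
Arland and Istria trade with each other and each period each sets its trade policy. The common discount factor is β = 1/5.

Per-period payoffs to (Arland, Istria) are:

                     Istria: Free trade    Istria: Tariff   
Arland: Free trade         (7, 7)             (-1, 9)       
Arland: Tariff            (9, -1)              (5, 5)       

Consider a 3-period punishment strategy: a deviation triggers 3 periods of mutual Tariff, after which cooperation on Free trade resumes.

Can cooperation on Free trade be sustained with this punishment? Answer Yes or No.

IC: β+…+β^3 ≥ (9−7)/(7−5) = 1.
At β = 1/5: partial sum = 0.2480 < 1.0000. Cooperation not sustainable.

No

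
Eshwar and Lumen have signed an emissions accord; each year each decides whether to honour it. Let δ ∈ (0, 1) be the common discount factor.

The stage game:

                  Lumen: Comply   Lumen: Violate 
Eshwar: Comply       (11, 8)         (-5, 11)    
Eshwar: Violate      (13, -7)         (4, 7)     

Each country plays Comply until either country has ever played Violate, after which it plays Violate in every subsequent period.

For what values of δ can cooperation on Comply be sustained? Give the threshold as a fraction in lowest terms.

Eshwar: cooperation gives 11 each period; deviation gives 13 once then 4 forever.
  11/(1−δ) ≥ 13 + 4δ/(1−δ) ⇒ δ ≥ 2/9.
Lumen: cooperation gives 8 each period; deviation gives 11 once then 7 forever.
  δ ≥ 3/4.
Both must hold, so the binding constraint is Lumen's: δ ≥ 3/4.

3/4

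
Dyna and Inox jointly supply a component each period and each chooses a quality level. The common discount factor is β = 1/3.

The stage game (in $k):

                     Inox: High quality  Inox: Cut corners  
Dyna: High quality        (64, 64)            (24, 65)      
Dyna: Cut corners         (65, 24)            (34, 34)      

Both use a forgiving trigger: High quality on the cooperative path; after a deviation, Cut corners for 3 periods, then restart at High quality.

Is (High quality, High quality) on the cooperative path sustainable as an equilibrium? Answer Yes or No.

Yes

IC: β+…+β^3 ≥ (65−64)/(64−34) = 1/30.
At β = 1/3: partial sum = 0.4815 ≥ 0.0333. Cooperation sustainable.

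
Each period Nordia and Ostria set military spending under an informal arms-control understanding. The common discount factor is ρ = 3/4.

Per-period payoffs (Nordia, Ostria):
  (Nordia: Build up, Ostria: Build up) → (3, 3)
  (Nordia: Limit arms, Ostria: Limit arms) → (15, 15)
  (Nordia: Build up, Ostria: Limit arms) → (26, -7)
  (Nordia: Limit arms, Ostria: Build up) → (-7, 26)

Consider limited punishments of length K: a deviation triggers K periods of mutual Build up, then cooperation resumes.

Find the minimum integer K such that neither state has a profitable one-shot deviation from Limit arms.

2

IC: ρ(1−ρ^K)/(1−ρ) ≥ (26−15)/(15−3) = 11/12.
With ρ = 3/4: need 1 − ρ^K ≥ 11/12·(1−3/4)/(3/4), i.e. ρ^K ≤ 0.6944.
Since (3/4)^1 = 0.7500 and (3/4)^2 = 0.5625, the smallest such K is 2.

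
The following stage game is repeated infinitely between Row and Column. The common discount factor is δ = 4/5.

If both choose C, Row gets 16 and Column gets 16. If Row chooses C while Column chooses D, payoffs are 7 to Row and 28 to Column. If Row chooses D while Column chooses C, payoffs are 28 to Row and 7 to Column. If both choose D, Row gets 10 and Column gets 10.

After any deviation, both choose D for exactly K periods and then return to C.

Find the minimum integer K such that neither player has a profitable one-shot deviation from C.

4

No profitable deviation requires (16−10)(δ+…+δ^K) ≥ 28−16, i.e. δ+…+δ^K ≥ 2 ≈ 2.0000.
With δ = 4/5, the partial sums are K=1: 0.8000, K=2: 1.4400, K=3: 1.9520, K=4: 2.3616.
K = 4 is the first length at which the sum reaches 2.0000.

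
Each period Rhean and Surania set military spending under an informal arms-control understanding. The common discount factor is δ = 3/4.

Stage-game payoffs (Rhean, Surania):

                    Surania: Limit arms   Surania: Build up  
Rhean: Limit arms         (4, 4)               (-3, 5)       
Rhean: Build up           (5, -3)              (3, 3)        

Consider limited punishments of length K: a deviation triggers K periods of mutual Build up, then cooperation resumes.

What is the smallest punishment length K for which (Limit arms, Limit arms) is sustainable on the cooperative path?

Need Σ_{k=1}^{K} δ^k ≥ (5−4)/(4−3) = 1.0000 at δ = 3/4.
At K = 1 the sum is 0.7500 < 1.0000; at K = 2 it is 1.3125 ≥ 1.0000.
So the minimum punishment length is K = 2.

2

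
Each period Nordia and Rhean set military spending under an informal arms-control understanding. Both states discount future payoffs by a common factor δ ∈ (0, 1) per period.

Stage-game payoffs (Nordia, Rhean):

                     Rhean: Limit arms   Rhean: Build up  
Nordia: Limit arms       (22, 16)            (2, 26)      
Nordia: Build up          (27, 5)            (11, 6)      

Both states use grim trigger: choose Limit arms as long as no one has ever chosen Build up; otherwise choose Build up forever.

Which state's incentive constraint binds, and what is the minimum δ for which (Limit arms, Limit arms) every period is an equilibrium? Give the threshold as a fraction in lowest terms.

Nordia: cooperation gives 22 each period; deviation gives 27 once then 11 forever.
  22/(1−δ) ≥ 27 + 11δ/(1−δ) ⇒ δ ≥ 5/16.
Rhean: cooperation gives 16 each period; deviation gives 26 once then 6 forever.
  δ ≥ 10/20 = 1/2.
Both must hold, so the binding constraint is Rhean's: δ ≥ 1/2.

Rhean; δ ≥ 1/2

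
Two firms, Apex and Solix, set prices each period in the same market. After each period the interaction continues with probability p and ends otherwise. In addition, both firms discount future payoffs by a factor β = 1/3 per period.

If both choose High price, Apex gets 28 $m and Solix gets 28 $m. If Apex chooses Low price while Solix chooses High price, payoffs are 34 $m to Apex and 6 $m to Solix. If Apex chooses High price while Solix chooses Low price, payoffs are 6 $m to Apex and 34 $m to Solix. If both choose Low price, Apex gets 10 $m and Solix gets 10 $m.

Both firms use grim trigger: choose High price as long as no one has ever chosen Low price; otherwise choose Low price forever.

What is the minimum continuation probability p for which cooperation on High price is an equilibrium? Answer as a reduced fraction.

Expected continuation weight on next period's payoff is β·p = 1/3·p, which plays the role of the discount factor.
Cooperation requires 1/3·p ≥ (34−28)/(34−10) = 1/4, hence p ≥ 3/4.

3/4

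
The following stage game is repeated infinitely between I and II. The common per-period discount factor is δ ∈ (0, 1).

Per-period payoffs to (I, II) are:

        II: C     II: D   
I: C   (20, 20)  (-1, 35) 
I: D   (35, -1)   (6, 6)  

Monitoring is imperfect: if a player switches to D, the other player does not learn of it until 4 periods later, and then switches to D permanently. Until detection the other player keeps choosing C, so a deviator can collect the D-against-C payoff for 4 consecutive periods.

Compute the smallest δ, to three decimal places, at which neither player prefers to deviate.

Deviating for the 4 undetected periods gains 35−20 = 15 per period over cooperation, then loses 20−6 = 14 per period forever once punishment starts.
Gain: 15(1 + δ + … + δ^3); loss: 14·δ^4/(1−δ).
No profitable deviation ⇔ 15(1−δ^4) ≤ 14·δ^4, i.e. δ^4 ≥ 15/(15+14) = 15/29.
Hence δ ≥ (15/29)^(1/4) ≈ 0.848.

0.848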